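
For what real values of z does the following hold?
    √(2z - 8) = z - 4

z = 4 or z = 6

Square both sides: 2z - 8 = (z - 4)².
Expand and rearrange: z² - 10z + 24 = 0.
Solving gives z = 6 or z = 4.
Check each candidate in the original equation:
  z = 6: √(4) = 2, while z - 4 = 2 — valid.
  z = 4: √(0) = 0, while z - 4 = 0 — valid.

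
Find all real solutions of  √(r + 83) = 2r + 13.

r = -2

Square both sides: r + 83 = (2r + 13)².
Expand and rearrange: 4r² + 51r + 86 = 0.
Solving gives r = -2 or r = -10.75.
Check each candidate in the original equation:
  r = -2: √(81) = 9, while 2r + 13 = 9 — valid.
  r = -10.75: √(72.25) = 8.5, while 2r + 13 = -8.5 — extraneous.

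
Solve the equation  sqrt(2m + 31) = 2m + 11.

Square both sides: 2m + 31 = (2m + 11)^2.
Expand and rearrange: 4m^2 + 42m + 90 = 0.
Solving gives m = -3 or m = -7.5.
Check each candidate in the original equation:
  m = -3: sqrt(25) = 5, while 2m + 11 = 5 — valid.
  m = -7.5: sqrt(16) = 4, while 2m + 11 = -4 — extraneous.

m = -3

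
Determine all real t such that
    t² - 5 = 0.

t = -2.2361 or t = 2.2361

Discriminant: (0)² − 4·1·(-5) = 20.
Quadratic formula: t = (0 ± √20) / 2.
So t = √(5) ≈ 2.2361 or t = -√(5) ≈ -2.2361.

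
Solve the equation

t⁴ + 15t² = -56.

No real solutions.

Let u = t². The equation becomes u² + 15u + 56 = 0.
Factor: (u + 8)(u + 7) = 0, so u = -8 or u = -7.
t² = -8 < 0 has no real solution.
t² = -7 < 0 has no real solution.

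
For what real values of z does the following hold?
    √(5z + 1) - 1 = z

z = 0 or z = 3

Isolate the radical: √(5z + 1) = z + 1.
Square both sides: 5z + 1 = (z + 1)².
Expand and rearrange: z² - 3z = 0.
Solving gives z = 3 or z = 0.
Check each candidate in the original equation:
  z = 3: √(16) = 4, while z + 1 = 4 — valid.
  z = 0: √(1) = 1, while z + 1 = 1 — valid.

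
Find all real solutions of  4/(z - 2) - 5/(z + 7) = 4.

Multiply both sides by (z - 2)(z + 7):
4(z + 7) - 5(z - 2) = 4(z - 2)(z + 7).
Expand and collect terms: 4z² + 21z - 94 = 0.
By the quadratic formula, z = (-21 ± √1945) / 8, so z ≈ 2.8878 or z ≈ -8.1378.
Neither value makes a denominator zero (z ≠ 2, z ≠ -7), so both are valid.

z = -8.1378 or z = 2.8878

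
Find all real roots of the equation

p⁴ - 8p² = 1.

p = -2.8501 or p = 2.8501

Let u = p². The equation becomes u² - 8u - 1 = 0.
By the quadratic formula, u = 4 + √(17) or u = 4 - √(17).
p² = 4 + √(17) gives p = ±√(4 + √(17)) ≈ ±2.8501.
p² = 4 - √(17) < 0 has no real solution.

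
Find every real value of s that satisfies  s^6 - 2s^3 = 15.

s = -1.4422 or s = 1.71

Let u = s^3. The equation becomes u^2 - 2u - 15 = 0.
Factor: (u + 3)(u - 5) = 0, so u = -3 or u = 5.
s^3 = -3 gives s = -(3)^(1/3) ~= -1.4422.
s^3 = 5 gives s = (5)^(1/3) ~= 1.71.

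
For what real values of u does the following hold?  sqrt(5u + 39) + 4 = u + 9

u = 2

Isolate the radical: sqrt(5u + 39) = u + 5.
Square both sides: 5u + 39 = (u + 5)^2.
Expand and rearrange: u^2 + 5u - 14 = 0.
Solving gives u = 2 or u = -7.
Check each candidate in the original equation:
  u = 2: sqrt(49) = 7, while u + 5 = 7 — valid.
  u = -7: sqrt(4) = 2, while u + 5 = -2 — extraneous.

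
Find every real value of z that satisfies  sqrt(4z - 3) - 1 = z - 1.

z = 1 or z = 3

Isolate the radical: sqrt(4z - 3) = z.
Square both sides: 4z - 3 = (z)^2.
Expand and rearrange: z^2 - 4z + 3 = 0.
Solving gives z = 3 or z = 1.
Check each candidate in the original equation:
  z = 3: sqrt(9) = 3, while z = 3 — valid.
  z = 1: sqrt(1) = 1, while z = 1 — valid.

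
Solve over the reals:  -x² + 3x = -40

x = -5 or x = 8

Bring every term to one side: -x² + 3x + 40 = 0.
Factor: -1(x + 5)(x - 8) = 0.
So x = -5 or x = 8.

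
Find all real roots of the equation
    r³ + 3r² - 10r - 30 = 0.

r = -3.1623 or r = -3 or r = 3.1623

Possible rational roots are divisors of -30. Testing r = -3 gives 0, so (r + 3) is a factor.
Divide: r³ + 3r² - 10r - 30 = (r + 3)(r² - 10).
Apply the quadratic formula to r² - 10 = 0: r = (0 ± √40)/2, i.e. r ≈ 3.1623 or r ≈ -3.1623.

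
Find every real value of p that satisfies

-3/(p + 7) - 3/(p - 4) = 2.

p = -8.7009 or p = 2.7009

Multiply both sides by (p + 7)(p - 4):
-3(p - 4) - 3(p + 7) = 2(p + 7)(p - 4).
Expand and collect terms: 2p² + 12p - 47 = 0.
By the quadratic formula, p = (-12 ± √520) / 4, so p ≈ 2.7009 or p ≈ -8.7009.
Neither value makes a denominator zero (p ≠ -7, p ≠ 4), so both are valid.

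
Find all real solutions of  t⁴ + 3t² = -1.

No real solutions.

Let u = t². The equation becomes u² + 3u + 1 = 0.
By the quadratic formula, u = -3/2 + √(5)/2 or u = -3/2 - √(5)/2.
t² = -3/2 + √(5)/2 < 0 has no real solution.
t² = -3/2 - √(5)/2 < 0 has no real solution.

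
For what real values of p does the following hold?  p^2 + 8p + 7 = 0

Factor: (p + 7)(p + 1) = 0.
So p = -7 or p = -1.

p = -7 or p = -1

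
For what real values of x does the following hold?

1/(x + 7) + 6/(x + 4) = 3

x = -6.8054 or x = -1.8613

Multiply both sides by (x + 7)(x + 4):
(x + 4) + 6(x + 7) = 3(x + 7)(x + 4).
Expand and collect terms: 3x² + 26x + 38 = 0.
By the quadratic formula, x = (-26 ± √220) / 6, so x ≈ -1.8613 or x ≈ -6.8054.
Neither value makes a denominator zero (x ≠ -7, x ≠ -4), so both are valid.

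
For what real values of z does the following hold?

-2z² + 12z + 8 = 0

Discriminant: (12)² − 4·(-2)·8 = 208.
Quadratic formula: z = (-12 ± √208) / (-4).
So z = 3 - √(13) ≈ -0.6056 or z = 3 + √(13) ≈ 6.6056.

z = -0.6056 or z = 6.6056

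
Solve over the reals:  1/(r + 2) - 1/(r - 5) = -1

Multiply both sides by (r + 2)(r - 5):
(r - 5) - (r + 2) = -(r + 2)(r - 5).
Expand and collect terms: -r² + 3r + 17 = 0.
By the quadratic formula, r = (-3 ± √77) / -2, so r ≈ -2.8875 or r ≈ 5.8875.
Neither value makes a denominator zero (r ≠ -2, r ≠ 5), so both are valid.

r = -2.8875 or r = 5.8875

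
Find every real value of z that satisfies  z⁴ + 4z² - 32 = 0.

z = -2 or z = 2

Let u = z². The equation becomes u² + 4u - 32 = 0.
Factor: (u - 4)(u + 8) = 0, so u = 4 or u = -8.
z² = 4 gives z = ±2.
z² = -8 < 0 has no real solution.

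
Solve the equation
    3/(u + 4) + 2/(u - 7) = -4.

Multiply both sides by (u + 4)(u - 7):
3(u - 7) + 2(u + 4) = -4(u + 4)(u - 7).
Expand and collect terms: -4u² + 7u + 125 = 0.
By the quadratic formula, u = (-7 ± √2049) / -8, so u ≈ -4.7832 or u ≈ 6.5332.
Neither value makes a denominator zero (u ≠ -4, u ≠ 7), so both are valid.

u = -4.7832 or u = 6.5332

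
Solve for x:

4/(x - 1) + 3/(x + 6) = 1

x = -4.2915 or x = 6.2915

Multiply both sides by (x - 1)(x + 6):
4(x + 6) + 3(x - 1) = (x - 1)(x + 6).
Expand and collect terms: x² - 2x - 27 = 0.
By the quadratic formula, x = (2 ± √112) / 2, so x ≈ 6.2915 or x ≈ -4.2915.
Neither value makes a denominator zero (x ≠ 1, x ≠ -6), so both are valid.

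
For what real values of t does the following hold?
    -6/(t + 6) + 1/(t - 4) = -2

t = -2.7604 or t = 3.2604

Multiply both sides by (t + 6)(t - 4):
-6(t - 4) + (t + 6) = -2(t + 6)(t - 4).
Expand and collect terms: -2t² + t + 18 = 0.
By the quadratic formula, t = (-1 ± √145) / -4, so t ≈ -2.7604 or t ≈ 3.2604.
Neither value makes a denominator zero (t ≠ -6, t ≠ 4), so both are valid.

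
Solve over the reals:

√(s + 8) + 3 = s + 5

Isolate the radical: √(s + 8) = s + 2.
Square both sides: s + 8 = (s + 2)².
Expand and rearrange: s² + 3s - 4 = 0.
Solving gives s = 1 or s = -4.
Check each candidate in the original equation:
  s = 1: √(9) = 3, while s + 2 = 3 — valid.
  s = -4: √(4) = 2, while s + 2 = -2 — extraneous.

s = 1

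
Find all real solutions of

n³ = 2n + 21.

n = 3

Rearrange: n³ - 2n - 21 = 0.
Possible rational roots are divisors of -21. Testing n = 3 gives 0, so (n - 3) is a factor.
Divide: n³ - 2n - 21 = (n - 3)(n² + 3n + 7).
The quadratic n² + 3n + 7 has discriminant -19 < 0, so no further real roots.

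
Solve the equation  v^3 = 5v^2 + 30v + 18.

Rearrange: v^3 - 5v^2 - 30v - 18 = 0.
Possible rational roots are divisors of -18. Testing v = -3 gives 0, so (v + 3) is a factor.
Divide: v^3 - 5v^2 - 30v - 18 = (v + 3)(v^2 - 8v - 6).
Apply the quadratic formula to v^2 - 8v - 6 = 0: v = (8 +/- sqrt(88))/2, i.e. v ~= 8.6904 or v ~= -0.6904.

v = -3 or v = -0.6904 or v = 8.6904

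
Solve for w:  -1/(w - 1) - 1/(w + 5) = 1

w = -6.1623 or w = 0.1623

Multiply both sides by (w - 1)(w + 5):
-(w + 5) - (w - 1) = (w - 1)(w + 5).
Expand and collect terms: w² + 6w - 1 = 0.
By the quadratic formula, w = (-6 ± √40) / 2, so w ≈ 0.1623 or w ≈ -6.1623.
Neither value makes a denominator zero (w ≠ 1, w ≠ -5), so both are valid.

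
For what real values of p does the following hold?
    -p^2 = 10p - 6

p = -10.5678 or p = 0.5678

Rearrange to standard form: -p^2 - 10p + 6 = 0.
Discriminant: (-10)^2 - 4*(-1)*6 = 124.
Quadratic formula: p = (10 +/- sqrt(124)) / (-2).
So p = -sqrt(31) - 5 ~= -10.5678 or p = -5 + sqrt(31) ~= 0.5678.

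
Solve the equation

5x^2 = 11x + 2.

x = -0.1689 or x = 2.3689

Rearrange to standard form: 5x^2 - 11x - 2 = 0.
Discriminant: (-11)^2 - 4*5*(-2) = 161.
Quadratic formula: x = (11 +/- sqrt(161)) / 10.
So x = 11/10 + sqrt(161)/10 ~= 2.3689 or x = 11/10 - sqrt(161)/10 ~= -0.1689.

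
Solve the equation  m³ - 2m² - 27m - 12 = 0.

m = -4 or m = -0.4641 or m = 6.4641

Possible rational roots are divisors of -12. Testing m = -4 gives 0, so (m + 4) is a factor.
Divide: m³ - 2m² - 27m - 12 = (m + 4)(m² - 6m - 3).
Apply the quadratic formula to m² - 6m - 3 = 0: m = (6 ± √48)/2, i.e. m ≈ 6.4641 or m ≈ -0.4641.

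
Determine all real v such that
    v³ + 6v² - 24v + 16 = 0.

v = -8.899 or v = 0.899 or v = 2

Possible rational roots are divisors of 16. Testing v = 2 gives 0, so (v - 2) is a factor.
Divide: v³ + 6v² - 24v + 16 = (v - 2)(v² + 8v - 8).
Apply the quadratic formula to v² + 8v - 8 = 0: v = (-8 ± √96)/2, i.e. v ≈ 0.899 or v ≈ -8.899.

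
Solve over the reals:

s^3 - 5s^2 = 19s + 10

Rearrange: s^3 - 5s^2 - 19s - 10 = 0.
Possible rational roots are divisors of -10. Testing s = -2 gives 0, so (s + 2) is a factor.
Divide: s^3 - 5s^2 - 19s - 10 = (s + 2)(s^2 - 7s - 5).
Apply the quadratic formula to s^2 - 7s - 5 = 0: s = (7 +/- sqrt(69))/2, i.e. s ~= 7.6533 or s ~= -0.6533.

s = -2 or s = -0.6533 or s = 7.6533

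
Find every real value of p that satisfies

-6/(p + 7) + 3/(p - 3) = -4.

Multiply both sides by (p + 7)(p - 3):
-6(p - 3) + 3(p + 7) = -4(p + 7)(p - 3).
Expand and collect terms: -4p² - 13p + 45 = 0.
By the quadratic formula, p = (13 ± √889) / -8, so p ≈ -5.352 or p ≈ 2.102.
Neither value makes a denominator zero (p ≠ -7, p ≠ 3), so both are valid.

p = -5.352 or p = 2.102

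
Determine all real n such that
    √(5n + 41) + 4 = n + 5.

Isolate the radical: √(5n + 41) = n + 1.
Square both sides: 5n + 41 = (n + 1)².
Expand and rearrange: n² - 3n - 40 = 0.
Solving gives n = 8 or n = -5.
Check each candidate in the original equation:
  n = 8: √(81) = 9, while n + 1 = 9 — valid.
  n = -5: √(16) = 4, while n + 1 = -4 — extraneous.

n = 8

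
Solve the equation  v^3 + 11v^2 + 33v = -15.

v = -5.4495 or v = -5 or v = -0.5505

Rearrange: v^3 + 11v^2 + 33v + 15 = 0.
Possible rational roots are divisors of 15. Testing v = -5 gives 0, so (v + 5) is a factor.
Divide: v^3 + 11v^2 + 33v + 15 = (v + 5)(v^2 + 6v + 3).
Apply the quadratic formula to v^2 + 6v + 3 = 0: v = (-6 +/- sqrt(24))/2, i.e. v ~= -0.5505 or v ~= -5.4495.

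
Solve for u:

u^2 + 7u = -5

u = -6.1926 or u = -0.8074

Rearrange to standard form: u^2 + 7u + 5 = 0.
Discriminant: (7)^2 - 4*1*5 = 29.
Quadratic formula: u = (-7 +/- sqrt(29)) / 2.
So u = -7/2 + sqrt(29)/2 ~= -0.8074 or u = -7/2 - sqrt(29)/2 ~= -6.1926.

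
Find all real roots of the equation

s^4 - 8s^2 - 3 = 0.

Let u = s^2. The equation becomes u^2 - 8u - 3 = 0.
By the quadratic formula, u = 4 + sqrt(19) or u = 4 - sqrt(19).
s^2 = 4 + sqrt(19) gives s = +/-sqrt(4 + sqrt(19)) ~= +/-2.8912.
s^2 = 4 - sqrt(19) < 0 has no real solution.

s = -2.8912 or s = 2.8912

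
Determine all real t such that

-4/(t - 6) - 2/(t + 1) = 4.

Multiply both sides by (t - 6)(t + 1):
-4(t + 1) - 2(t - 6) = 4(t - 6)(t + 1).
Expand and collect terms: 4t² - 14t - 32 = 0.
By the quadratic formula, t = (14 ± √708) / 8, so t ≈ 5.076 or t ≈ -1.576.
Neither value makes a denominator zero (t ≠ 6, t ≠ -1), so both are valid.

t = -1.576 or t = 5.076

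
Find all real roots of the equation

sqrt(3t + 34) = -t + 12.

t = 5

Square both sides: 3t + 34 = (-t + 12)^2.
Expand and rearrange: t^2 - 27t + 110 = 0.
Solving gives t = 22 or t = 5.
Check each candidate in the original equation:
  t = 22: sqrt(100) = 10, while -t + 12 = -10 — extraneous.
  t = 5: sqrt(49) = 7, while -t + 12 = 7 — valid.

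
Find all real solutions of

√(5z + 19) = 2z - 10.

z = 9

Square both sides: 5z + 19 = (2z - 10)².
Expand and rearrange: 4z² - 45z + 81 = 0.
Solving gives z = 9 or z = 2.25.
Check each candidate in the original equation:
  z = 9: √(64) = 8, while 2z - 10 = 8 — valid.
  z = 2.25: √(30.25) = 5.5, while 2z - 10 = -5.5 — extraneous.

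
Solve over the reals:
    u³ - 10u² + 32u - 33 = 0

u = 2.382 or u = 3 or u = 4.618

Possible rational roots are divisors of -33. Testing u = 3 gives 0, so (u - 3) is a factor.
Divide: u³ - 10u² + 32u - 33 = (u - 3)(u² - 7u + 11).
Apply the quadratic formula to u² - 7u + 11 = 0: u = (7 ± √5)/2, i.e. u ≈ 4.618 or u ≈ 2.382.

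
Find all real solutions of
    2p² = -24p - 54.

Bring every term to one side: 2p² + 24p + 54 = 0.
Factor: 2(p + 9)(p + 3) = 0.
So p = -9 or p = -3.

p = -9 or p = -3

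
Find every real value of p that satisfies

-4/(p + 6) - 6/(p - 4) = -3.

Multiply both sides by (p + 6)(p - 4):
-4(p - 4) - 6(p + 6) = -3(p + 6)(p - 4).
Expand and collect terms: -3p² + 4p + 92 = 0.
By the quadratic formula, p = (-4 ± √1120) / -6, so p ≈ -4.9111 or p ≈ 6.2444.
Neither value makes a denominator zero (p ≠ -6, p ≠ 4), so both are valid.

p = -4.9111 or p = 6.2444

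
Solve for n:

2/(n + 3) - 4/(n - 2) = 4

n = -2.3508 or n = 0.8508

Multiply both sides by (n + 3)(n - 2):
2(n - 2) - 4(n + 3) = 4(n + 3)(n - 2).
Expand and collect terms: 4n² + 6n - 8 = 0.
By the quadratic formula, n = (-6 ± √164) / 8, so n ≈ 0.8508 or n ≈ -2.3508.
Neither value makes a denominator zero (n ≠ -3, n ≠ 2), so both are valid.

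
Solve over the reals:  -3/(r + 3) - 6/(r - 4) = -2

Multiply both sides by (r + 3)(r - 4):
-3(r - 4) - 6(r + 3) = -2(r + 3)(r - 4).
Expand and collect terms: -2r^2 + 11r + 30 = 0.
Factor or apply the quadratic formula: r = -2 or r = 7.5.
Neither value makes a denominator zero (r != -3, r != 4), so both are valid.

r = -2 or r = 7.5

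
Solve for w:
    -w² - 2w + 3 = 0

Factor: -1(w - 1)(w + 3) = 0.
So w = 1 or w = -3.

w = -3 or w = 1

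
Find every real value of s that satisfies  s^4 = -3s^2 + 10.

s = -1.4142 or s = 1.4142

Let u = s^2. The equation becomes u^2 + 3u - 10 = 0.
Factor: (u - 2)(u + 5) = 0, so u = 2 or u = -5.
s^2 = 2 gives s = +/-sqrt(2) ~= +/-1.4142.
s^2 = -5 < 0 has no real solution.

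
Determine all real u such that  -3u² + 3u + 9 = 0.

Discriminant: (3)² − 4·(-3)·9 = 117.
Quadratic formula: u = (-3 ± √117) / (-6).
So u = 1/2 - √(13)/2 ≈ -1.3028 or u = 1/2 + √(13)/2 ≈ 2.3028.

u = -1.3028 or u = 2.3028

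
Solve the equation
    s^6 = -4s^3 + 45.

s = -2.0801 or s = 1.71

Let u = s^3. The equation becomes u^2 + 4u - 45 = 0.
Factor: (u + 9)(u - 5) = 0, so u = -9 or u = 5.
s^3 = -9 gives s = -(9)^(1/3) ~= -2.0801.
s^3 = 5 gives s = (5)^(1/3) ~= 1.71.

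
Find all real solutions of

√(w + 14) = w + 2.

w = 2

Square both sides: w + 14 = (w + 2)².
Expand and rearrange: w² + 3w - 10 = 0.
Solving gives w = 2 or w = -5.
Check each candidate in the original equation:
  w = 2: √(16) = 4, while w + 2 = 4 — valid.
  w = -5: √(9) = 3, while w + 2 = -3 — extraneous.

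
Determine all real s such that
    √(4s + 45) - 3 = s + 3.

Isolate the radical: √(4s + 45) = s + 6.
Square both sides: 4s + 45 = (s + 6)².
Expand and rearrange: s² + 8s - 9 = 0.
Solving gives s = 1 or s = -9.
Check each candidate in the original equation:
  s = 1: √(49) = 7, while s + 6 = 7 — valid.
  s = -9: √(9) = 3, while s + 6 = -3 — extraneous.

s = 1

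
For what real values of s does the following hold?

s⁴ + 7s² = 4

s = -0.7288 or s = 0.7288

Let u = s². The equation becomes u² + 7u - 4 = 0.
By the quadratic formula, u = -7/2 + √(65)/2 or u = -√(65)/2 - 7/2.
s² = -7/2 + √(65)/2 gives s = ±√(-7/2 + √(65)/2) ≈ ±0.7288.
s² = -√(65)/2 - 7/2 < 0 has no real solution.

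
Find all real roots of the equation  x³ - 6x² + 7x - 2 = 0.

x = 0.4384 or x = 1 or x = 4.5616

Possible rational roots are divisors of -2. Testing x = 1 gives 0, so (x - 1) is a factor.
Divide: x³ - 6x² + 7x - 2 = (x - 1)(x² - 5x + 2).
Apply the quadratic formula to x² - 5x + 2 = 0: x = (5 ± √17)/2, i.e. x ≈ 4.5616 or x ≈ 0.4384.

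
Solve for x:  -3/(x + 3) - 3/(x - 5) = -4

x = -2.3197 or x = 5.8197

Multiply both sides by (x + 3)(x - 5):
-3(x - 5) - 3(x + 3) = -4(x + 3)(x - 5).
Expand and collect terms: -4x^2 + 14x + 54 = 0.
By the quadratic formula, x = (-14 +/- sqrt(1060)) / -8, so x ~= -2.3197 or x ~= 5.8197.
Neither value makes a denominator zero (x != -3, x != 5), so both are valid.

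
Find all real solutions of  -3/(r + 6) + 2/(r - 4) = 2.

Multiply both sides by (r + 6)(r - 4):
-3(r - 4) + 2(r + 6) = 2(r + 6)(r - 4).
Expand and collect terms: 2r^2 + 5r - 72 = 0.
By the quadratic formula, r = (-5 +/- sqrt(601)) / 4, so r ~= 4.8788 or r ~= -7.3788.
Neither value makes a denominator zero (r != -6, r != 4), so both are valid.

r = -7.3788 or r = 4.8788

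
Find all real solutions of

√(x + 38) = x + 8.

x = -2

Square both sides: x + 38 = (x + 8)².
Expand and rearrange: x² + 15x + 26 = 0.
Solving gives x = -2 or x = -13.
Check each candidate in the original equation:
  x = -2: √(36) = 6, while x + 8 = 6 — valid.
  x = -13: √(25) = 5, while x + 8 = -5 — extraneous.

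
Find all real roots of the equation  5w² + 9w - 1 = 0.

Discriminant: (9)² − 4·5·(-1) = 101.
Quadratic formula: w = (-9 ± √101) / 10.
So w = -9/10 + √(101)/10 ≈ 0.105 or w = -√(101)/10 - 9/10 ≈ -1.905.

w = -1.905 or w = 0.105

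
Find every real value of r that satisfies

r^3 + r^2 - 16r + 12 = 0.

r = -4.8284 or r = 0.8284 or r = 3

Possible rational roots are divisors of 12. Testing r = 3 gives 0, so (r - 3) is a factor.
Divide: r^3 + r^2 - 16r + 12 = (r - 3)(r^2 + 4r - 4).
Apply the quadratic formula to r^2 + 4r - 4 = 0: r = (-4 +/- sqrt(32))/2, i.e. r ~= 0.8284 or r ~= -4.8284.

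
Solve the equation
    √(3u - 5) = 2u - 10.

Square both sides: 3u - 5 = (2u - 10)².
Expand and rearrange: 4u² - 43u + 105 = 0.
Solving gives u = 7 or u = 3.75.
Check each candidate in the original equation:
  u = 7: √(16) = 4, while 2u - 10 = 4 — valid.
  u = 3.75: √(6.25) = 2.5, while 2u - 10 = -2.5 — extraneous.

u = 7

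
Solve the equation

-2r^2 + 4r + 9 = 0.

Discriminant: (4)^2 - 4*(-2)*9 = 88.
Quadratic formula: r = (-4 +/- sqrt(88)) / (-4).
So r = 1 - sqrt(22)/2 ~= -1.3452 or r = 1 + sqrt(22)/2 ~= 3.3452.

r = -1.3452 or r = 3.3452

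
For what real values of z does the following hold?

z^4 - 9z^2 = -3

Let u = z^2. The equation becomes u^2 - 9u + 3 = 0.
By the quadratic formula, u = sqrt(69)/2 + 9/2 or u = 9/2 - sqrt(69)/2.
z^2 = sqrt(69)/2 + 9/2 gives z = +/-sqrt(sqrt(69)/2 + 9/2) ~= +/-2.9417.
z^2 = 9/2 - sqrt(69)/2 gives z = +/-sqrt(9/2 - sqrt(69)/2) ~= +/-0.5888.

z = -2.9417 or z = -0.5888 or z = 0.5888 or z = 2.9417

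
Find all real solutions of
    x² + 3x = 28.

x = -7 or x = 4

Bring every term to one side: x² + 3x - 28 = 0.
Factor: (x + 7)(x - 4) = 0.
So x = -7 or x = 4.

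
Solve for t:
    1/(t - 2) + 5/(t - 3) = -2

Multiply both sides by (t - 2)(t - 3):
(t - 3) + 5(t - 2) = -2(t - 2)(t - 3).
Expand and collect terms: -2t^2 + 4t + 1 = 0.
By the quadratic formula, t = (-4 +/- sqrt(24)) / -4, so t ~= -0.2247 or t ~= 2.2247.
Neither value makes a denominator zero (t != 2, t != 3), so both are valid.

t = -0.2247 or t = 2.2247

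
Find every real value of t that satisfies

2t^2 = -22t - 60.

t = -6 or t = -5

Bring every term to one side: 2t^2 + 22t + 60 = 0.
Factor: 2(t + 5)(t + 6) = 0.
So t = -5 or t = -6.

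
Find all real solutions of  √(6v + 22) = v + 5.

v = -3 or v = -1

Square both sides: 6v + 22 = (v + 5)².
Expand and rearrange: v² + 4v + 3 = 0.
Solving gives v = -1 or v = -3.
Check each candidate in the original equation:
  v = -1: √(16) = 4, while v + 5 = 4 — valid.
  v = -3: √(4) = 2, while v + 5 = 2 — valid.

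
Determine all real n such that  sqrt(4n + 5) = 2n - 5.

Square both sides: 4n + 5 = (2n - 5)^2.
Expand and rearrange: 4n^2 - 24n + 20 = 0.
Solving gives n = 5 or n = 1.
Check each candidate in the original equation:
  n = 5: sqrt(25) = 5, while 2n - 5 = 5 — valid.
  n = 1: sqrt(9) = 3, while 2n - 5 = -3 — extraneous.

n = 5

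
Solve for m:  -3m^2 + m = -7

Rearrange to standard form: -3m^2 + m + 7 = 0.
Discriminant: (1)^2 - 4*(-3)*7 = 85.
Quadratic formula: m = (-1 +/- sqrt(85)) / (-6).
So m = 1/6 - sqrt(85)/6 ~= -1.3699 or m = 1/6 + sqrt(85)/6 ~= 1.7033.

m = -1.3699 or m = 1.7033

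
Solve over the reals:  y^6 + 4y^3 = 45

Let u = y^3. The equation becomes u^2 + 4u - 45 = 0.
Factor: (u + 9)(u - 5) = 0, so u = -9 or u = 5.
y^3 = -9 gives y = -(9)^(1/3) ~= -2.0801.
y^3 = 5 gives y = (5)^(1/3) ~= 1.71.

y = -2.0801 or y = 1.71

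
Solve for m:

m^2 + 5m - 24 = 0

m = -8 or m = 3

Factor: (m + 8)(m - 3) = 0.
So m = -8 or m = 3.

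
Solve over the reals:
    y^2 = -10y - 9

y = -9 or y = -1

Bring every term to one side: y^2 + 10y + 9 = 0.
Factor: (y + 9)(y + 1) = 0.
So y = -9 or y = -1.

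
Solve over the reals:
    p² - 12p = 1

p = -0.0828 or p = 12.0828

Rearrange to standard form: p² - 12p - 1 = 0.
Discriminant: (-12)² − 4·1·(-1) = 148.
Quadratic formula: p = (12 ± √148) / 2.
So p = 6 + √(37) ≈ 12.0828 or p = 6 - √(37) ≈ -0.0828.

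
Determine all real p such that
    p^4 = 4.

p = -1.4142 or p = 1.4142

Let u = p^2. The equation becomes u^2 - 4 = 0.
Factor: (u + 2)(u - 2) = 0, so u = -2 or u = 2.
p^2 = -2 < 0 has no real solution.
p^2 = 2 gives p = +/-sqrt(2) ~= +/-1.4142.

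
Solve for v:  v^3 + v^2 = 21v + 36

Rearrange: v^3 + v^2 - 21v - 36 = 0.
Possible rational roots are divisors of -36. Testing v = -4 gives 0, so (v + 4) is a factor.
Divide: v^3 + v^2 - 21v - 36 = (v + 4)(v^2 - 3v - 9).
Apply the quadratic formula to v^2 - 3v - 9 = 0: v = (3 +/- sqrt(45))/2, i.e. v ~= 4.8541 or v ~= -1.8541.

v = -4 or v = -1.8541 or v = 4.8541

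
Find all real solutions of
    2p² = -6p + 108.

Bring every term to one side: 2p² + 6p - 108 = 0.
Factor: 2(p + 9)(p - 6) = 0.
So p = -9 or p = 6.

p = -9 or p = 6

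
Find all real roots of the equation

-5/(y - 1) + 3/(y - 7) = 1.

Multiply both sides by (y - 1)(y - 7):
-5(y - 7) + 3(y - 1) = (y - 1)(y - 7).
Expand and collect terms: y² - 6y - 25 = 0.
By the quadratic formula, y = (6 ± √136) / 2, so y ≈ 8.831 or y ≈ -2.831.
Neither value makes a denominator zero (y ≠ 1, y ≠ 7), so both are valid.

y = -2.831 or y = 8.831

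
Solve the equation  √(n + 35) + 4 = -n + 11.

Isolate the radical: √(n + 35) = -n + 7.
Square both sides: n + 35 = (-n + 7)².
Expand and rearrange: n² - 15n + 14 = 0.
Solving gives n = 14 or n = 1.
Check each candidate in the original equation:
  n = 14: √(49) = 7, while -n + 7 = -7 — extraneous.
  n = 1: √(36) = 6, while -n + 7 = 6 — valid.

n = 1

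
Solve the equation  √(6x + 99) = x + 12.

Square both sides: 6x + 99 = (x + 12)².
Expand and rearrange: x² + 18x + 45 = 0.
Solving gives x = -3 or x = -15.
Check each candidate in the original equation:
  x = -3: √(81) = 9, while x + 12 = 9 — valid.
  x = -15: √(9) = 3, while x + 12 = -3 — extraneous.

x = -3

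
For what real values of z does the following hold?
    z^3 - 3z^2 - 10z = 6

Rearrange: z^3 - 3z^2 - 10z - 6 = 0.
Possible rational roots are divisors of -6. Testing z = -1 gives 0, so (z + 1) is a factor.
Divide: z^3 - 3z^2 - 10z - 6 = (z + 1)(z^2 - 4z - 6).
Apply the quadratic formula to z^2 - 4z - 6 = 0: z = (4 +/- sqrt(40))/2, i.e. z ~= 5.1623 or z ~= -1.1623.

z = -1.1623 or z = -1 or z = 5.1623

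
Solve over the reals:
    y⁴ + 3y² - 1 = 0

Let u = y². The equation becomes u² + 3u - 1 = 0.
By the quadratic formula, u = -3/2 + √(13)/2 or u = -√(13)/2 - 3/2.
y² = -3/2 + √(13)/2 gives y = ±√(-3/2 + √(13)/2) ≈ ±0.5503.
y² = -√(13)/2 - 3/2 < 0 has no real solution.

y = -0.5503 or y = 0.5503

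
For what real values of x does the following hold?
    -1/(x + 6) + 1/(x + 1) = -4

Multiply both sides by (x + 6)(x + 1):
-(x + 1) + (x + 6) = -4(x + 6)(x + 1).
Expand and collect terms: -4x² - 28x - 29 = 0.
By the quadratic formula, x = (28 ± √320) / -8, so x ≈ -5.7361 or x ≈ -1.2639.
Neither value makes a denominator zero (x ≠ -6, x ≠ -1), so both are valid.

x = -5.7361 or x = -1.2639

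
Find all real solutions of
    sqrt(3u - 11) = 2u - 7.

u = 3.75 or u = 4

Square both sides: 3u - 11 = (2u - 7)^2.
Expand and rearrange: 4u^2 - 31u + 60 = 0.
Solving gives u = 4 or u = 3.75.
Check each candidate in the original equation:
  u = 4: sqrt(1) = 1, while 2u - 7 = 1 — valid.
  u = 3.75: sqrt(0.25) = 0.5, while 2u - 7 = 0.5 — valid.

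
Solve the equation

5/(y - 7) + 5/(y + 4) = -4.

y = -5.3903 or y = 5.8903

Multiply both sides by (y - 7)(y + 4):
5(y + 4) + 5(y - 7) = -4(y - 7)(y + 4).
Expand and collect terms: -4y² + 2y + 127 = 0.
By the quadratic formula, y = (-2 ± √2036) / -8, so y ≈ -5.3903 or y ≈ 5.8903.
Neither value makes a denominator zero (y ≠ 7, y ≠ -4), so both are valid.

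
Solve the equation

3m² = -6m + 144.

m = -8 or m = 6

Bring every term to one side: 3m² + 6m - 144 = 0.
Factor: 3(m - 6)(m + 8) = 0.
So m = 6 or m = -8.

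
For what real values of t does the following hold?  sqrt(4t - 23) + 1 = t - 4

Isolate the radical: sqrt(4t - 23) = t - 5.
Square both sides: 4t - 23 = (t - 5)^2.
Expand and rearrange: t^2 - 14t + 48 = 0.
Solving gives t = 8 or t = 6.
Check each candidate in the original equation:
  t = 8: sqrt(9) = 3, while t - 5 = 3 — valid.
  t = 6: sqrt(1) = 1, while t - 5 = 1 — valid.

t = 6 or t = 8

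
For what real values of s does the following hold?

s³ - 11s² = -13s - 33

s = -1.1962 or s = 3 or s = 9.1962

Rearrange: s³ - 11s² + 13s + 33 = 0.
Possible rational roots are divisors of 33. Testing s = 3 gives 0, so (s - 3) is a factor.
Divide: s³ - 11s² + 13s + 33 = (s - 3)(s² - 8s - 11).
Apply the quadratic formula to s² - 8s - 11 = 0: s = (8 ± √108)/2, i.e. s ≈ 9.1962 or s ≈ -1.1962.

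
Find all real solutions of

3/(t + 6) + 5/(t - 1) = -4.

t = -6.8912 or t = -0.1088

Multiply both sides by (t + 6)(t - 1):
3(t - 1) + 5(t + 6) = -4(t + 6)(t - 1).
Expand and collect terms: -4t² - 28t - 3 = 0.
By the quadratic formula, t = (28 ± √736) / -8, so t ≈ -6.8912 or t ≈ -0.1088.
Neither value makes a denominator zero (t ≠ -6, t ≠ 1), so both are valid.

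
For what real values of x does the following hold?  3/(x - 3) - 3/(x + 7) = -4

Multiply both sides by (x - 3)(x + 7):
3(x + 7) - 3(x - 3) = -4(x - 3)(x + 7).
Expand and collect terms: -4x² - 16x + 54 = 0.
By the quadratic formula, x = (16 ± √1120) / -8, so x ≈ -6.1833 or x ≈ 2.1833.
Neither value makes a denominator zero (x ≠ 3, x ≠ -7), so both are valid.

x = -6.1833 or x = 2.1833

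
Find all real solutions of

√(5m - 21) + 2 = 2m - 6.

m = 4.25 or m = 5

Isolate the radical: √(5m - 21) = 2m - 8.
Square both sides: 5m - 21 = (2m - 8)².
Expand and rearrange: 4m² - 37m + 85 = 0.
Solving gives m = 5 or m = 4.25.
Check each candidate in the original equation:
  m = 5: √(4) = 2, while 2m - 8 = 2 — valid.
  m = 4.25: √(0.25) = 0.5, while 2m - 8 = 0.5 — valid.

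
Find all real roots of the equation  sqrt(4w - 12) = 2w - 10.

w = 7

Square both sides: 4w - 12 = (2w - 10)^2.
Expand and rearrange: 4w^2 - 44w + 112 = 0.
Solving gives w = 7 or w = 4.
Check each candidate in the original equation:
  w = 7: sqrt(16) = 4, while 2w - 10 = 4 — valid.
  w = 4: sqrt(4) = 2, while 2w - 10 = -2 — extraneous.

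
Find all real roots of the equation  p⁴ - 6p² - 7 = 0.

p = -2.6458 or p = 2.6458

Let u = p². The equation becomes u² - 6u - 7 = 0.
Factor: (u + 1)(u - 7) = 0, so u = -1 or u = 7.
p² = -1 < 0 has no real solution.
p² = 7 gives p = ±√(7) ≈ ±2.6458.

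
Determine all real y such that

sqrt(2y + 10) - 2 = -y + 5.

Isolate the radical: sqrt(2y + 10) = -y + 7.
Square both sides: 2y + 10 = (-y + 7)^2.
Expand and rearrange: y^2 - 16y + 39 = 0.
Solving gives y = 13 or y = 3.
Check each candidate in the original equation:
  y = 13: sqrt(36) = 6, while -y + 7 = -6 — extraneous.
  y = 3: sqrt(16) = 4, while -y + 7 = 4 — valid.

y = 3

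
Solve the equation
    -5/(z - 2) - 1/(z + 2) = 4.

Multiply both sides by (z - 2)(z + 2):
-5(z + 2) - (z - 2) = 4(z - 2)(z + 2).
Expand and collect terms: 4z^2 + 6z - 8 = 0.
By the quadratic formula, z = (-6 +/- sqrt(164)) / 8, so z ~= 0.8508 or z ~= -2.3508.
Neither value makes a denominator zero (z != 2, z != -2), so both are valid.

z = -2.3508 or z = 0.8508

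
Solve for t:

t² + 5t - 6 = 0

t = -6 or t = 1

Factor: (t - 1)(t + 6) = 0.
So t = 1 or t = -6.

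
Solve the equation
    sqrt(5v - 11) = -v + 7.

v = 4

Square both sides: 5v - 11 = (-v + 7)^2.
Expand and rearrange: v^2 - 19v + 60 = 0.
Solving gives v = 15 or v = 4.
Check each candidate in the original equation:
  v = 15: sqrt(64) = 8, while -v + 7 = -8 — extraneous.
  v = 4: sqrt(9) = 3, while -v + 7 = 3 — valid.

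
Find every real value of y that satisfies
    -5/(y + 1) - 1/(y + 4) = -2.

y = -3.7386 or y = 1.7386

Multiply both sides by (y + 1)(y + 4):
-5(y + 4) - (y + 1) = -2(y + 1)(y + 4).
Expand and collect terms: -2y² - 4y + 13 = 0.
By the quadratic formula, y = (4 ± √120) / -4, so y ≈ -3.7386 or y ≈ 1.7386.
Neither value makes a denominator zero (y ≠ -1, y ≠ -4), so both are valid.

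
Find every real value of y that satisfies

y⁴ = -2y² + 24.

Let u = y². The equation becomes u² + 2u - 24 = 0.
Factor: (u - 4)(u + 6) = 0, so u = 4 or u = -6.
y² = 4 gives y = ±2.
y² = -6 < 0 has no real solution.

y = -2 or y = 2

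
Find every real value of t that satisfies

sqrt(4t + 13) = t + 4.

t = -3 or t = -1

Square both sides: 4t + 13 = (t + 4)^2.
Expand and rearrange: t^2 + 4t + 3 = 0.
Solving gives t = -1 or t = -3.
Check each candidate in the original equation:
  t = -1: sqrt(9) = 3, while t + 4 = 3 — valid.
  t = -3: sqrt(1) = 1, while t + 4 = 1 — valid.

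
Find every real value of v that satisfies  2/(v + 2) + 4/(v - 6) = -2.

v = -3.2749 or v = 4.2749

Multiply both sides by (v + 2)(v - 6):
2(v - 6) + 4(v + 2) = -2(v + 2)(v - 6).
Expand and collect terms: -2v^2 + 2v + 28 = 0.
By the quadratic formula, v = (-2 +/- sqrt(228)) / -4, so v ~= -3.2749 or v ~= 4.2749.
Neither value makes a denominator zero (v != -2, v != 6), so both are valid.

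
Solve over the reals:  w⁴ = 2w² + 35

Let u = w². The equation becomes u² - 2u - 35 = 0.
Factor: (u - 7)(u + 5) = 0, so u = 7 or u = -5.
w² = 7 gives w = ±√(7) ≈ ±2.6458.
w² = -5 < 0 has no real solution.

w = -2.6458 or w = 2.6458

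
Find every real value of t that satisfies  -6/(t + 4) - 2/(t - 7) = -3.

Multiply both sides by (t + 4)(t - 7):
-6(t - 7) - 2(t + 4) = -3(t + 4)(t - 7).
Expand and collect terms: -3t² + 17t + 50 = 0.
By the quadratic formula, t = (-17 ± √889) / -6, so t ≈ -2.136 or t ≈ 7.8027.
Neither value makes a denominator zero (t ≠ -4, t ≠ 7), so both are valid.

t = -2.136 or t = 7.8027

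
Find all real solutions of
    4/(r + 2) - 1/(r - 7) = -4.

r = -2.9756 or r = 7.2256

Multiply both sides by (r + 2)(r - 7):
4(r - 7) - (r + 2) = -4(r + 2)(r - 7).
Expand and collect terms: -4r^2 + 17r + 86 = 0.
By the quadratic formula, r = (-17 +/- sqrt(1665)) / -8, so r ~= -2.9756 or r ~= 7.2256.
Neither value makes a denominator zero (r != -2, r != 7), so both are valid.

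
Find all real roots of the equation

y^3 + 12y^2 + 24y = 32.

y = -8.899 or y = -4 or y = 0.899

Rearrange: y^3 + 12y^2 + 24y - 32 = 0.
Possible rational roots are divisors of -32. Testing y = -4 gives 0, so (y + 4) is a factor.
Divide: y^3 + 12y^2 + 24y - 32 = (y + 4)(y^2 + 8y - 8).
Apply the quadratic formula to y^2 + 8y - 8 = 0: y = (-8 +/- sqrt(96))/2, i.e. y ~= 0.899 or y ~= -8.899.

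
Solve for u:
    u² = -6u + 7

Bring every term to one side: u² + 6u - 7 = 0.
Factor: (u - 1)(u + 7) = 0.
So u = 1 or u = -7.

u = -7 or u = 1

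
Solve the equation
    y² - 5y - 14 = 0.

y = -2 or y = 7

Factor: (y + 2)(y - 7) = 0.
So y = -2 or y = 7.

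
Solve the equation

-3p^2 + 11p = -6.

Rearrange to standard form: -3p^2 + 11p + 6 = 0.
Discriminant: (11)^2 - 4*(-3)*6 = 193.
Quadratic formula: p = (-11 +/- sqrt(193)) / (-6).
So p = 11/6 - sqrt(193)/6 ~= -0.4821 or p = 11/6 + sqrt(193)/6 ~= 4.1487.

p = -0.4821 or p = 4.1487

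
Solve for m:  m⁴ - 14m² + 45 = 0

m = -3 or m = -2.2361 or m = 2.2361 or m = 3

Let u = m². The equation becomes u² - 14u + 45 = 0.
Factor: (u - 9)(u - 5) = 0, so u = 9 or u = 5.
m² = 9 gives m = ±3.
m² = 5 gives m = ±√(5) ≈ ±2.2361.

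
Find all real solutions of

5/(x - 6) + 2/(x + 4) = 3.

Multiply both sides by (x - 6)(x + 4):
5(x + 4) + 2(x - 6) = 3(x - 6)(x + 4).
Expand and collect terms: 3x² - 13x - 80 = 0.
By the quadratic formula, x = (13 ± √1129) / 6, so x ≈ 7.7668 or x ≈ -3.4334.
Neither value makes a denominator zero (x ≠ 6, x ≠ -4), so both are valid.

x = -3.4334 or x = 7.7668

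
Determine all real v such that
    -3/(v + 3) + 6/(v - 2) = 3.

v = -3.7417 or v = 3.7417

Multiply both sides by (v + 3)(v - 2):
-3(v - 2) + 6(v + 3) = 3(v + 3)(v - 2).
Expand and collect terms: 3v² - 42 = 0.
By the quadratic formula, v = (0 ± √504) / 6, so v ≈ 3.7417 or v ≈ -3.7417.
Neither value makes a denominator zero (v ≠ -3, v ≠ 2), so both are valid.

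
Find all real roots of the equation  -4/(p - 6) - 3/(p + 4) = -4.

p = -3.3227 or p = 7.0727

Multiply both sides by (p - 6)(p + 4):
-4(p + 4) - 3(p - 6) = -4(p - 6)(p + 4).
Expand and collect terms: -4p^2 + 15p + 94 = 0.
By the quadratic formula, p = (-15 +/- sqrt(1729)) / -8, so p ~= -3.3227 or p ~= 7.0727.
Neither value makes a denominator zero (p != 6, p != -4), so both are valid.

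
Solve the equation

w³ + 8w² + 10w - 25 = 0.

Possible rational roots are divisors of -25. Testing w = -5 gives 0, so (w + 5) is a factor.
Divide: w³ + 8w² + 10w - 25 = (w + 5)(w² + 3w - 5).
Apply the quadratic formula to w² + 3w - 5 = 0: w = (-3 ± √29)/2, i.e. w ≈ 1.1926 or w ≈ -4.1926.

w = -5 or w = -4.1926 or w = 1.1926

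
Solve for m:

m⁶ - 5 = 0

m = -1.3077 or m = 1.3077

Let u = m³. The equation becomes u² - 5 = 0.
By the quadratic formula, u = √(5) or u = -√(5).
m³ = √(5) gives m = ∛(√(5)) ≈ 1.3077.
m³ = -√(5) gives m = -∛(√(5)) ≈ -1.3077.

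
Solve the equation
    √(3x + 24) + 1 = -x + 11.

Isolate the radical: √(3x + 24) = -x + 10.
Square both sides: 3x + 24 = (-x + 10)².
Expand and rearrange: x² - 23x + 76 = 0.
Solving gives x = 19 or x = 4.
Check each candidate in the original equation:
  x = 19: √(81) = 9, while -x + 10 = -9 — extraneous.
  x = 4: √(36) = 6, while -x + 10 = 6 — valid.

x = 4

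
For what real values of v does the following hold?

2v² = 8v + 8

Rearrange to standard form: 2v² - 8v - 8 = 0.
Discriminant: (-8)² − 4·2·(-8) = 128.
Quadratic formula: v = (8 ± √128) / 4.
So v = 2 + 2·√(2) ≈ 4.8284 or v = 2 - 2·√(2) ≈ -0.8284.

v = -0.8284 or v = 4.8284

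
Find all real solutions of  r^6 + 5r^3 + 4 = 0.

r = -1.5874 or r = -1

Let u = r^3. The equation becomes u^2 + 5u + 4 = 0.
Factor: (u + 1)(u + 4) = 0, so u = -1 or u = -4.
r^3 = -1 gives r = -1.
r^3 = -4 gives r = -(4)^(1/3) ~= -1.5874.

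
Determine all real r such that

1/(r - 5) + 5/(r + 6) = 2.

Multiply both sides by (r - 5)(r + 6):
(r + 6) + 5(r - 5) = 2(r - 5)(r + 6).
Expand and collect terms: 2r² - 4r - 41 = 0.
By the quadratic formula, r = (4 ± √344) / 4, so r ≈ 5.6368 or r ≈ -3.6368.
Neither value makes a denominator zero (r ≠ 5, r ≠ -6), so both are valid.

r = -3.6368 or r = 5.6368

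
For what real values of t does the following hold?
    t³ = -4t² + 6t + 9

t = -4.8541 or t = -1 or t = 1.8541

Rearrange: t³ + 4t² - 6t - 9 = 0.
Possible rational roots are divisors of -9. Testing t = -1 gives 0, so (t + 1) is a factor.
Divide: t³ + 4t² - 6t - 9 = (t + 1)(t² + 3t - 9).
Apply the quadratic formula to t² + 3t - 9 = 0: t = (-3 ± √45)/2, i.e. t ≈ 1.8541 or t ≈ -4.8541.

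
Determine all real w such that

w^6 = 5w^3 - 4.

w = 1 or w = 1.5874

Let u = w^3. The equation becomes u^2 - 5u + 4 = 0.
Factor: (u - 4)(u - 1) = 0, so u = 4 or u = 1.
w^3 = 4 gives w = (4)^(1/3) ~= 1.5874.
w^3 = 1 gives w = 1.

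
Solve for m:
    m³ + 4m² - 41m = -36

Rearrange: m³ + 4m² - 41m + 36 = 0.
Possible rational roots are divisors of 36. Testing m = 4 gives 0, so (m - 4) is a factor.
Divide: m³ + 4m² - 41m + 36 = (m - 4)(m² + 8m - 9).
Factor the quadratic: m = 1 or m = -9.

m = -9 or m = 1 or m = 4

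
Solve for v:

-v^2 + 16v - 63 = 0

Factor: -1(v - 9)(v - 7) = 0.
So v = 9 or v = 7.

v = 7 or v = 9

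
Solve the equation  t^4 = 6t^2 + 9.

t = -2.6912 or t = 2.6912

Let u = t^2. The equation becomes u^2 - 6u - 9 = 0.
By the quadratic formula, u = 3 + 3*sqrt(2) or u = 3 - 3*sqrt(2).
t^2 = 3 + 3*sqrt(2) gives t = +/-sqrt(3 + 3*sqrt(2)) ~= +/-2.6912.
t^2 = 3 - 3*sqrt(2) < 0 has no real solution.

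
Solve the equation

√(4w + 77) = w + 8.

w = 1

Square both sides: 4w + 77 = (w + 8)².
Expand and rearrange: w² + 12w - 13 = 0.
Solving gives w = 1 or w = -13.
Check each candidate in the original equation:
  w = 1: √(81) = 9, while w + 8 = 9 — valid.
  w = -13: √(25) = 5, while w + 8 = -5 — extraneous.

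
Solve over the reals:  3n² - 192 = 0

Factor: 3(n + 8)(n - 8) = 0.
So n = -8 or n = 8.

n = -8 or n = 8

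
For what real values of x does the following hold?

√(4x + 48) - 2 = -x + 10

Isolate the radical: √(4x + 48) = -x + 12.
Square both sides: 4x + 48 = (-x + 12)².
Expand and rearrange: x² - 28x + 96 = 0.
Solving gives x = 24 or x = 4.
Check each candidate in the original equation:
  x = 24: √(144) = 12, while -x + 12 = -12 — extraneous.
  x = 4: √(64) = 8, while -x + 12 = 8 — valid.

x = 4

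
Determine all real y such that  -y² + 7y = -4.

y = -0.5311 or y = 7.5311

Rearrange to standard form: -y² + 7y + 4 = 0.
Discriminant: (7)² − 4·(-1)·4 = 65.
Quadratic formula: y = (-7 ± √65) / (-2).
So y = 7/2 - √(65)/2 ≈ -0.5311 or y = 7/2 + √(65)/2 ≈ 7.5311.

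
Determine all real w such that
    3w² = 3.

Bring every term to one side: 3w² - 3 = 0.
Factor: 3(w - 1)(w + 1) = 0.
So w = 1 or w = -1.

w = -1 or w = 1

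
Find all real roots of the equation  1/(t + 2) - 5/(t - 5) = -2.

Multiply both sides by (t + 2)(t - 5):
(t - 5) - 5(t + 2) = -2(t + 2)(t - 5).
Expand and collect terms: -2t² + 10t + 35 = 0.
By the quadratic formula, t = (-10 ± √380) / -4, so t ≈ -2.3734 or t ≈ 7.3734.
Neither value makes a denominator zero (t ≠ -2, t ≠ 5), so both are valid.

t = -2.3734 or t = 7.3734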